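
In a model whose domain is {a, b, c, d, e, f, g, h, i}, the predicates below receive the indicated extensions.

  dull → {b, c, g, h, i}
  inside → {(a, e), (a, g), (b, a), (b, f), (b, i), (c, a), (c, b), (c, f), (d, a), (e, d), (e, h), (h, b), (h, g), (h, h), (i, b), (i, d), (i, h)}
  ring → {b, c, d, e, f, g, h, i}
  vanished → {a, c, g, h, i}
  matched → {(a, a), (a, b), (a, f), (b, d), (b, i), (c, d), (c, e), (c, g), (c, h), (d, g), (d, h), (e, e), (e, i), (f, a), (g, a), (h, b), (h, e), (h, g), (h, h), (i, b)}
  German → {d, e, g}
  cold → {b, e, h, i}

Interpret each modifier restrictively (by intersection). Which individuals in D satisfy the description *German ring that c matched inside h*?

⟦that c matched⟧ = {x : ⟨c, x⟩ ∈ ⟦matched⟧} = {d, e, g, h}
⟦inside h⟧ = {x : ⟨x, h⟩ ∈ ⟦inside⟧} = {e, h, i}
⟦ring⟧ = {b, c, d, e, f, g, h, i}
… ∩ ⟦that c matched⟧ = {b, c, d, e, f, g, h, i} ∩ {d, e, g, h} = {d, e, g, h}
… ∩ ⟦inside h⟧ = {d, e, g, h} ∩ {e, h, i} = {e, h}
… ∩ ⟦German⟧ = {e, h} ∩ {d, e, g} = {e}
So ⟦German ring that c matched inside h⟧ = {e}.

{e}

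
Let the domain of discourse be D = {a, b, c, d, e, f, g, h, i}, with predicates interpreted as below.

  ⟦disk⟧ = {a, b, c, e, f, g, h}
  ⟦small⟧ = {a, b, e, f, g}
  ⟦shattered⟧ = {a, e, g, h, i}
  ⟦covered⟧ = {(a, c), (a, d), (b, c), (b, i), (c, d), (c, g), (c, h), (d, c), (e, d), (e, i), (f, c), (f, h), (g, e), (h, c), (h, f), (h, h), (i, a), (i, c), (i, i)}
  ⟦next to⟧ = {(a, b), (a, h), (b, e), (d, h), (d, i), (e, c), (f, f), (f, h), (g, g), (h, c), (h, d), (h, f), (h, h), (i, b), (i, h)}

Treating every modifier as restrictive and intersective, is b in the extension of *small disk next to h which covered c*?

no

⟦next to h⟧ = {x : ⟨x, h⟩ ∈ ⟦next to⟧} = {a, d, f, h, i}
⟦which covered c⟧ = {x : ⟨x, c⟩ ∈ ⟦covered⟧} = {a, b, d, f, h, i}
⟦disk⟧ = {a, b, c, e, f, g, h}
… ∩ ⟦next to h⟧ = {a, b, c, e, f, g, h} ∩ {a, d, f, h, i} = {a, f, h}
… ∩ ⟦which covered c⟧ = {a, f, h} ∩ {a, b, d, f, h, i} = {a, f, h}
… ∩ ⟦small⟧ = {a, f, h} ∩ {a, b, e, f, g} = {a, f}
⟦small disk next to h which covered c⟧ = {a, f}; b ∉ this set.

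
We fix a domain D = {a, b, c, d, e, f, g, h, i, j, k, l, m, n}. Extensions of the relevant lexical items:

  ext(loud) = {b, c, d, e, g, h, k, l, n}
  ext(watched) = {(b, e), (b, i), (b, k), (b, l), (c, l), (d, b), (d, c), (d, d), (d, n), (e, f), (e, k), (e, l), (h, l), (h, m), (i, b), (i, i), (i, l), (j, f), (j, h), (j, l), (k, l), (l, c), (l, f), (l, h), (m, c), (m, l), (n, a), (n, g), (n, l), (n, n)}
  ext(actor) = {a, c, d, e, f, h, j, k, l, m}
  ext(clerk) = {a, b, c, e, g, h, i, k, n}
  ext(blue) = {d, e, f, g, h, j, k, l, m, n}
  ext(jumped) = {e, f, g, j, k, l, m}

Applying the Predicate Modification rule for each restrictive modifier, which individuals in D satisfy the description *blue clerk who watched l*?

⟦who watched l⟧ = {x : ⟨x, l⟩ ∈ ⟦watched⟧} = {b, c, e, h, i, j, k, m, n}
⟦clerk⟧ = {a, b, c, e, g, h, i, k, n}
… ∩ ⟦who watched l⟧ = {a, b, c, e, g, h, i, k, n} ∩ {b, c, e, h, i, j, k, m, n} = {b, c, e, h, i, k, n}
… ∩ ⟦blue⟧ = {b, c, e, h, i, k, n} ∩ {d, e, f, g, h, j, k, l, m, n} = {e, h, k, n}
So ⟦blue clerk who watched l⟧ = {e, h, k, n}.

{e, h, k, n}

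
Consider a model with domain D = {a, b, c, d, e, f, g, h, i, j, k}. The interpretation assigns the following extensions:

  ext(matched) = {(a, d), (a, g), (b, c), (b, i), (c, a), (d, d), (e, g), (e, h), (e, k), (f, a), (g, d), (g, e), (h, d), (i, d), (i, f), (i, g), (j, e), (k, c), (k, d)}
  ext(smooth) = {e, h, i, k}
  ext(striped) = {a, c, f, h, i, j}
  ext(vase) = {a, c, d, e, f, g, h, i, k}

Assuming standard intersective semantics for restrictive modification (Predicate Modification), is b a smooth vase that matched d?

⟦that matched d⟧ = {x : ⟨x, d⟩ ∈ ⟦matched⟧} = {a, d, g, h, i, k}
⟦vase⟧ = {a, c, d, e, f, g, h, i, k}
… ∩ ⟦that matched d⟧ = {a, c, d, e, f, g, h, i, k} ∩ {a, d, g, h, i, k} = {a, d, g, h, i, k}
… ∩ ⟦smooth⟧ = {a, d, g, h, i, k} ∩ {e, h, i, k} = {h, i, k}
⟦smooth vase that matched d⟧ = {h, i, k}; b ∉ this set.

no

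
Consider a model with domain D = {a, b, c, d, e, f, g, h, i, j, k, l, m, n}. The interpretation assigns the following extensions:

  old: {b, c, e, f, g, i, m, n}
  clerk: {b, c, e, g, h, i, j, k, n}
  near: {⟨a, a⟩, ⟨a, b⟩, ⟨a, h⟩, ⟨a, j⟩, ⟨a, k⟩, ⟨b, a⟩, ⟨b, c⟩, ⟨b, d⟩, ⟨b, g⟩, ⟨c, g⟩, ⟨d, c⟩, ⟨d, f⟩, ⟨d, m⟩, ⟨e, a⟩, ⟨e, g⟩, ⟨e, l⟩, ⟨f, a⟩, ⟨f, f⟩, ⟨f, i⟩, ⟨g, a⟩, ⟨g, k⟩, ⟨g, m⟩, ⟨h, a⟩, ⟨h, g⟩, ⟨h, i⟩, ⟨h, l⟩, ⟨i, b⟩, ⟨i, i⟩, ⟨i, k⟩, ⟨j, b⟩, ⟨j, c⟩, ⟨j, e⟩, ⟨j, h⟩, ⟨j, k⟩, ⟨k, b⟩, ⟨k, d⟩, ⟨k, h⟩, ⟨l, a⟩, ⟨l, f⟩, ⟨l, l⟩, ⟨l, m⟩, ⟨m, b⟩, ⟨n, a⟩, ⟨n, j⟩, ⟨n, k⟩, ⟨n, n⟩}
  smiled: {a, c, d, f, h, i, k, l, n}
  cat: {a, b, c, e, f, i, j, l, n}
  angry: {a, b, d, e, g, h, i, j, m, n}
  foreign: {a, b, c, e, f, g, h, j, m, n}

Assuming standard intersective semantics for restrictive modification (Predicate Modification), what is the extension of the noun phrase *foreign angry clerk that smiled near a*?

{h, n}

⟦that smiled⟧ = ⟦smiled⟧ = {a, c, d, f, h, i, k, l, n}
⟦near a⟧ = {x : ⟨x, a⟩ ∈ ⟦near⟧} = {a, b, e, f, g, h, l, n}
⟦clerk⟧ = {b, c, e, g, h, i, j, k, n}
… ∩ ⟦that smiled⟧ = {b, c, e, g, h, i, j, k, n} ∩ {a, c, d, f, h, i, k, l, n} = {c, h, i, k, n}
… ∩ ⟦near a⟧ = {c, h, i, k, n} ∩ {a, b, e, f, g, h, l, n} = {h, n}
… ∩ ⟦foreign⟧ = {h, n} ∩ {a, b, c, e, f, g, h, j, m, n} = {h, n}
… ∩ ⟦angry⟧ = {h, n} ∩ {a, b, d, e, g, h, i, j, m, n} = {h, n}
So ⟦foreign angry clerk that smiled near a⟧ = {h, n}.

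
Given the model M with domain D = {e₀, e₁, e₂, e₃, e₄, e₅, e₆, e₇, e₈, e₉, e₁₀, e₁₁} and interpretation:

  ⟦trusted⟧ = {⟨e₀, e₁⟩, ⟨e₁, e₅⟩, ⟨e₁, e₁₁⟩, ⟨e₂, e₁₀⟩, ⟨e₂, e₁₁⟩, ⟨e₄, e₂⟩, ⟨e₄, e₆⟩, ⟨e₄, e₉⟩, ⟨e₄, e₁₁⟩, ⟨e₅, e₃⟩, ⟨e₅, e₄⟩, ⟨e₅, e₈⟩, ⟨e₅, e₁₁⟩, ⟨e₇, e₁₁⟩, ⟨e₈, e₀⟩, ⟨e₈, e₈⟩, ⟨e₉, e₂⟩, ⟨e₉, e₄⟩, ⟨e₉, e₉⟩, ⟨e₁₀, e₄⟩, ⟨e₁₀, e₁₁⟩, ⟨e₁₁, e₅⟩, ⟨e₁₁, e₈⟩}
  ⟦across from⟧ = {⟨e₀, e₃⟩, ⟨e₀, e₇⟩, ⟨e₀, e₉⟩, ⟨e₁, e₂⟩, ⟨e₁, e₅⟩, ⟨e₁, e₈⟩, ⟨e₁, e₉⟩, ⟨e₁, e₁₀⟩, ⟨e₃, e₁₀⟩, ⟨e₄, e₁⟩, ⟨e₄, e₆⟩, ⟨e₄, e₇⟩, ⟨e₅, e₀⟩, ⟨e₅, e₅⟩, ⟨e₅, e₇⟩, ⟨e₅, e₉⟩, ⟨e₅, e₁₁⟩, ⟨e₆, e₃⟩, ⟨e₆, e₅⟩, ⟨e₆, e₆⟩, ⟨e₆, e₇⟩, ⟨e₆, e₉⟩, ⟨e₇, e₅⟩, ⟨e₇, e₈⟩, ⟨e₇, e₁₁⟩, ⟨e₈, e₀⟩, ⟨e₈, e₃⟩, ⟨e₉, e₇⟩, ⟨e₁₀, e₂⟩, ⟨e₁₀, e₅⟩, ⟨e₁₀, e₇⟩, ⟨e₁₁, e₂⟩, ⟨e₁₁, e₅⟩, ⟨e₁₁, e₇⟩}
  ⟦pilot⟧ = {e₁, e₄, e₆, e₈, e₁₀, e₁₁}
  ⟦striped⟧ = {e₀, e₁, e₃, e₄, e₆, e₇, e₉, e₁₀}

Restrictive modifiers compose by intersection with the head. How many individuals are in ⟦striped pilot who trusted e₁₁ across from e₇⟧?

2

⟦who trusted e₁₁⟧ = {x : ⟨x, e₁₁⟩ ∈ ⟦trusted⟧} = {e₁, e₂, e₄, e₅, e₇, e₁₀}
⟦across from e₇⟧ = {x : ⟨x, e₇⟩ ∈ ⟦across from⟧} = {e₀, e₄, e₅, e₆, e₉, e₁₀, e₁₁}
⟦pilot⟧ = {e₁, e₄, e₆, e₈, e₁₀, e₁₁}
… ∩ ⟦who trusted e₁₁⟧ = {e₁, e₄, e₆, e₈, e₁₀, e₁₁} ∩ {e₁, e₂, e₄, e₅, e₇, e₁₀} = {e₁, e₄, e₁₀}
… ∩ ⟦across from e₇⟧ = {e₁, e₄, e₁₀} ∩ {e₀, e₄, e₅, e₆, e₉, e₁₀, e₁₁} = {e₄, e₁₀}
… ∩ ⟦striped⟧ = {e₄, e₁₀} ∩ {e₀, e₁, e₃, e₄, e₆, e₇, e₉, e₁₀} = {e₄, e₁₀}
⟦striped pilot who trusted e₁₁ across from e₇⟧ = {e₄, e₁₀}, so the cardinality is 2.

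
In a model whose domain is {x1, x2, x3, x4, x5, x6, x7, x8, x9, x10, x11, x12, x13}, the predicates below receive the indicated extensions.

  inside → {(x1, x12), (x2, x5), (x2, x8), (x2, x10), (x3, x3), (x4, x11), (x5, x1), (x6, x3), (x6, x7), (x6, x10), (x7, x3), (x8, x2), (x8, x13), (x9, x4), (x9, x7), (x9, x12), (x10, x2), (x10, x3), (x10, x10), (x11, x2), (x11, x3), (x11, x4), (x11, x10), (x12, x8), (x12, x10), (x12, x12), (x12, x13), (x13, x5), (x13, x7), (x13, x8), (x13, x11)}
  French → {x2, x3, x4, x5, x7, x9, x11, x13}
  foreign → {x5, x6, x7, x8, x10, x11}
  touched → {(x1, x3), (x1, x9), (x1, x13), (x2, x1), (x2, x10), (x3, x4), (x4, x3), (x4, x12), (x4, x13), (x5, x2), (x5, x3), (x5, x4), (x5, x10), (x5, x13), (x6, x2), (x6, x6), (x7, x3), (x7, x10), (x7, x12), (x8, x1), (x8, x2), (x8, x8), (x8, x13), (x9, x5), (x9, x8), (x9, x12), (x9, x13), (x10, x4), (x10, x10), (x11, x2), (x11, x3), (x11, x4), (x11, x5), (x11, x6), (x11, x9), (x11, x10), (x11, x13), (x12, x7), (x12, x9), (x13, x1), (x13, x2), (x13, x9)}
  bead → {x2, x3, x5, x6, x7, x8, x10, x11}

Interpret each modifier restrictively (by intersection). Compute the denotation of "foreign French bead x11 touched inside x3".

⟦x11 touched⟧ = {x : ⟨x11, x⟩ ∈ ⟦touched⟧} = {x2, x3, x4, x5, x6, x9, x10, x13}
⟦inside x3⟧ = {x : ⟨x, x3⟩ ∈ ⟦inside⟧} = {x3, x6, x7, x10, x11}
⟦bead⟧ = {x2, x3, x5, x6, x7, x8, x10, x11}
… ∩ ⟦x11 touched⟧ = {x2, x3, x5, x6, x7, x8, x10, x11} ∩ {x2, x3, x4, x5, x6, x9, x10, x13} = {x2, x3, x5, x6, x10}
… ∩ ⟦inside x3⟧ = {x2, x3, x5, x6, x10} ∩ {x3, x6, x7, x10, x11} = {x3, x6, x10}
… ∩ ⟦foreign⟧ = {x3, x6, x10} ∩ {x5, x6, x7, x8, x10, x11} = {x6, x10}
… ∩ ⟦French⟧ = {x6, x10} ∩ {x2, x3, x4, x5, x7, x9, x11, x13} = ∅
So ⟦foreign French bead x11 touched inside x3⟧ = {}.

{}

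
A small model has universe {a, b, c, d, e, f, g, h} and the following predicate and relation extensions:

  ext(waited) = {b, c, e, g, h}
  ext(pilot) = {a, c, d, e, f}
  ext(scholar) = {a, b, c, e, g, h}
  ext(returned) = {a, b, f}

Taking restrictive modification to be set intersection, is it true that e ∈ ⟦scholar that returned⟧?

no

⟦that returned⟧ = ⟦returned⟧ = {a, b, f}
⟦scholar⟧ = {a, b, c, e, g, h}
… ∩ ⟦that returned⟧ = {a, b, c, e, g, h} ∩ {a, b, f} = {a, b}
⟦scholar that returned⟧ = {a, b}; e ∉ this set.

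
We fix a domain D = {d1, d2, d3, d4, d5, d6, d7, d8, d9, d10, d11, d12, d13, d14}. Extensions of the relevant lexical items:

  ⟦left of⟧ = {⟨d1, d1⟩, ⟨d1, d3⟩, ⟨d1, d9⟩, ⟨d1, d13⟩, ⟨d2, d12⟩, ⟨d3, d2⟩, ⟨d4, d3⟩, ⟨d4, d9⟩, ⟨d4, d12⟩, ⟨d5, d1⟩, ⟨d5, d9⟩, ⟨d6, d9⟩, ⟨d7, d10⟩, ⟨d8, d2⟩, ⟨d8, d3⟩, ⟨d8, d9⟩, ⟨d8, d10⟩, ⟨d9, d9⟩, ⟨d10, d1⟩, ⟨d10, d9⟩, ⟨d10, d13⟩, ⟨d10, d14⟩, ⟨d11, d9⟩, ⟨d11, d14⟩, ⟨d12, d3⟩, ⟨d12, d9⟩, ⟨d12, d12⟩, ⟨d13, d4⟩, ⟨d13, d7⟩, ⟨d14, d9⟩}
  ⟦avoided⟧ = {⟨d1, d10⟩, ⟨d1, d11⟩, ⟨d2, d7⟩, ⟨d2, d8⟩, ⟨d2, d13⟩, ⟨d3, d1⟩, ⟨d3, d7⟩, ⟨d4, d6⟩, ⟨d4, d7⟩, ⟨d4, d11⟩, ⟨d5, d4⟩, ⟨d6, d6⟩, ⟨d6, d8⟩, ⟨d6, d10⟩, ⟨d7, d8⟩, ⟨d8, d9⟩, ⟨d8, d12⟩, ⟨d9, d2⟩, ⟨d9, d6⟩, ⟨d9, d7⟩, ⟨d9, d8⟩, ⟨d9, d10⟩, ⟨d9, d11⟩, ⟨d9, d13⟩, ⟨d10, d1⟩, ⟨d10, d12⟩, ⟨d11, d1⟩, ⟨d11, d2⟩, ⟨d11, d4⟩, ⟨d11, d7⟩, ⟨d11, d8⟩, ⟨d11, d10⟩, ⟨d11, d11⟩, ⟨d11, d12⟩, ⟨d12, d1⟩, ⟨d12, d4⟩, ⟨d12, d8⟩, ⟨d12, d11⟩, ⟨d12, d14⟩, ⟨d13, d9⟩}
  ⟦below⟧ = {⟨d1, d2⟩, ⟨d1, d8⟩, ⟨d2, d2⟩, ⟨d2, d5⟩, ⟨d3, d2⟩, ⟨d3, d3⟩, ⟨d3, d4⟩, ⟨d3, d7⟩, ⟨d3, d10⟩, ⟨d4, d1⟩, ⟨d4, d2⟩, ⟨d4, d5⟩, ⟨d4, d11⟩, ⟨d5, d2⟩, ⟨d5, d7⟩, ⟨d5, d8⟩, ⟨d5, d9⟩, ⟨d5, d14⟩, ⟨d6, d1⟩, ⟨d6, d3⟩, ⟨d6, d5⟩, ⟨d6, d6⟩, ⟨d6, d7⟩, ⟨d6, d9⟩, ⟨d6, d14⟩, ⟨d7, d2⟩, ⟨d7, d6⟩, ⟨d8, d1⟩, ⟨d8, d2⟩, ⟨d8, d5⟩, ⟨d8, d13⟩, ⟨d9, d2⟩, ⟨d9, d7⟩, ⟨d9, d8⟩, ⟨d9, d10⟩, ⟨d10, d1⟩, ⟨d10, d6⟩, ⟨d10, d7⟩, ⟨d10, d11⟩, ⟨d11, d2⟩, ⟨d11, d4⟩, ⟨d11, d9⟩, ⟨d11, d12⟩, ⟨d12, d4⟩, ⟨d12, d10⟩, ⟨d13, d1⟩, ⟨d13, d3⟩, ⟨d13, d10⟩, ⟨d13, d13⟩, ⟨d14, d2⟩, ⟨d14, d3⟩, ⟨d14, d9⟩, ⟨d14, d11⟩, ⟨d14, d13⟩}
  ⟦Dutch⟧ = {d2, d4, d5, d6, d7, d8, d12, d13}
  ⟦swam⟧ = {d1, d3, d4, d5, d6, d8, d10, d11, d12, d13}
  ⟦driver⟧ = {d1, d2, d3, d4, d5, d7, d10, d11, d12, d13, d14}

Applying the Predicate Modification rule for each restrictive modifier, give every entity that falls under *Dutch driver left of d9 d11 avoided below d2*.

{d4}

⟦left of d9⟧ = {x : ⟨x, d9⟩ ∈ ⟦left of⟧} = {d1, d4, d5, d6, d8, d9, d10, d11, d12, d14}
⟦d11 avoided⟧ = {x : ⟨d11, x⟩ ∈ ⟦avoided⟧} = {d1, d2, d4, d7, d8, d10, d11, d12}
⟦below d2⟧ = {x : ⟨x, d2⟩ ∈ ⟦below⟧} = {d1, d2, d3, d4, d5, d7, d8, d9, d11, d14}
⟦driver⟧ = {d1, d2, d3, d4, d5, d7, d10, d11, d12, d13, d14}
… ∩ ⟦left of d9⟧ = {d1, d2, d3, d4, d5, d7, d10, d11, d12, d13, d14} ∩ {d1, d4, d5, d6, d8, d9, d10, d11, d12, d14} = {d1, d4, d5, d10, d11, d12, d14}
… ∩ ⟦d11 avoided⟧ = {d1, d4, d5, d10, d11, d12, d14} ∩ {d1, d2, d4, d7, d8, d10, d11, d12} = {d1, d4, d10, d11, d12}
… ∩ ⟦below d2⟧ = {d1, d4, d10, d11, d12} ∩ {d1, d2, d3, d4, d5, d7, d8, d9, d11, d14} = {d1, d4, d11}
… ∩ ⟦Dutch⟧ = {d1, d4, d11} ∩ {d2, d4, d5, d6, d7, d8, d12, d13} = {d4}
So ⟦Dutch driver left of d9 d11 avoided below d2⟧ = {d4}.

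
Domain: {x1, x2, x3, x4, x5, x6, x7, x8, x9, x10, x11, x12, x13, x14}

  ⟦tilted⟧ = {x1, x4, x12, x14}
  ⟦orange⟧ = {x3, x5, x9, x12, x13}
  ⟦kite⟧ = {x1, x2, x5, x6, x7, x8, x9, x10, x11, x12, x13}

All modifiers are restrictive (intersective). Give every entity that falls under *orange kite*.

⟦kite⟧ = {x1, x2, x5, x6, x7, x8, x9, x10, x11, x12, x13}
… ∩ ⟦orange⟧ = {x1, x2, x5, x6, x7, x8, x9, x10, x11, x12, x13} ∩ {x3, x5, x9, x12, x13} = {x5, x9, x12, x13}
So ⟦orange kite⟧ = {x5, x9, x12, x13}.

{x5, x9, x12, x13}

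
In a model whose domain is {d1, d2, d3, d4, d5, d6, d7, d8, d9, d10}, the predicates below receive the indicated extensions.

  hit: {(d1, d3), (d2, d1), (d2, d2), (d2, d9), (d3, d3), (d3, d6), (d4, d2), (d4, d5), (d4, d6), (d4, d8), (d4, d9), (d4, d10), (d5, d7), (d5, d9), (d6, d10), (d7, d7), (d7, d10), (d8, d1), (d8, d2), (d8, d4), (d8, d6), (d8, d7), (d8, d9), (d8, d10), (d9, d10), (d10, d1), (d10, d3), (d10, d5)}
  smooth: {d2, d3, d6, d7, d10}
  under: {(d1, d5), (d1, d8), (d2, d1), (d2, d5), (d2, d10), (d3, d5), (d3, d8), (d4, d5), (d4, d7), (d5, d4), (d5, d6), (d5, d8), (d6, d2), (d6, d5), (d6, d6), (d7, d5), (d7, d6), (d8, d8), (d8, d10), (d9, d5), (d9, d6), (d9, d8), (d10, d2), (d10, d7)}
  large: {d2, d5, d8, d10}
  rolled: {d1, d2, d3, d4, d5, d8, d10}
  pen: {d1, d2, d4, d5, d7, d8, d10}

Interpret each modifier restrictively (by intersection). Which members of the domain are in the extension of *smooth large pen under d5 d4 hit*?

{d2}

⟦under d5⟧ = {x : ⟨x, d5⟩ ∈ ⟦under⟧} = {d1, d2, d3, d4, d6, d7, d9}
⟦d4 hit⟧ = {x : ⟨d4, x⟩ ∈ ⟦hit⟧} = {d2, d5, d6, d8, d9, d10}
⟦pen⟧ = {d1, d2, d4, d5, d7, d8, d10}
… ∩ ⟦under d5⟧ = {d1, d2, d4, d5, d7, d8, d10} ∩ {d1, d2, d3, d4, d6, d7, d9} = {d1, d2, d4, d7}
… ∩ ⟦d4 hit⟧ = {d1, d2, d4, d7} ∩ {d2, d5, d6, d8, d9, d10} = {d2}
… ∩ ⟦smooth⟧ = {d2} ∩ {d2, d3, d6, d7, d10} = {d2}
… ∩ ⟦large⟧ = {d2} ∩ {d2, d5, d8, d10} = {d2}
So ⟦smooth large pen under d5 d4 hit⟧ = {d2}.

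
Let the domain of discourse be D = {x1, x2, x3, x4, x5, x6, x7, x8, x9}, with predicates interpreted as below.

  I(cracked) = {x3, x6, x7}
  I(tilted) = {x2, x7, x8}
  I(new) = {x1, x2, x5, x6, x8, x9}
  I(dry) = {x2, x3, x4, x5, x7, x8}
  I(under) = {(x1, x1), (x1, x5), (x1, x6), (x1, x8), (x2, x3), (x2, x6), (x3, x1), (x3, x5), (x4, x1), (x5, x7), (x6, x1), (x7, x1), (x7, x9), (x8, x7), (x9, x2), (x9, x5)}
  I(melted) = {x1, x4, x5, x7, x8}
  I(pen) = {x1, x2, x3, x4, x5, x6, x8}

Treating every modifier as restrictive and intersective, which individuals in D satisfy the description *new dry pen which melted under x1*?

⟦which melted⟧ = ⟦melted⟧ = {x1, x4, x5, x7, x8}
⟦under x1⟧ = {x : ⟨x, x1⟩ ∈ ⟦under⟧} = {x1, x3, x4, x6, x7}
⟦pen⟧ = {x1, x2, x3, x4, x5, x6, x8}
… ∩ ⟦which melted⟧ = {x1, x2, x3, x4, x5, x6, x8} ∩ {x1, x4, x5, x7, x8} = {x1, x4, x5, x8}
… ∩ ⟦under x1⟧ = {x1, x4, x5, x8} ∩ {x1, x3, x4, x6, x7} = {x1, x4}
… ∩ ⟦new⟧ = {x1, x4} ∩ {x1, x2, x5, x6, x8, x9} = {x1}
… ∩ ⟦dry⟧ = {x1} ∩ {x2, x3, x4, x5, x7, x8} = ∅
So ⟦new dry pen which melted under x1⟧ = { }.

{ }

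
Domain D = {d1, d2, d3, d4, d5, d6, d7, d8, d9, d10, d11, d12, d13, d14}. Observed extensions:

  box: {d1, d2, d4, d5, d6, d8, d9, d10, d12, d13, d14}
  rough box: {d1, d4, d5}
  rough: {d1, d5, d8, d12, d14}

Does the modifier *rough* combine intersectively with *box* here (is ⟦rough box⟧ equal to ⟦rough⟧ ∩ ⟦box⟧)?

no

⟦rough⟧ ∩ ⟦box⟧ = {d1, d5, d8, d12, d14} ∩ {d1, d2, d4, d5, d6, d8, d9, d10, d12, d13, d14} = {d1, d5, d8, d12, d14}
Observed ⟦rough box⟧ = {d1, d4, d5}.
These differ, so the modifier is not intersective in this model.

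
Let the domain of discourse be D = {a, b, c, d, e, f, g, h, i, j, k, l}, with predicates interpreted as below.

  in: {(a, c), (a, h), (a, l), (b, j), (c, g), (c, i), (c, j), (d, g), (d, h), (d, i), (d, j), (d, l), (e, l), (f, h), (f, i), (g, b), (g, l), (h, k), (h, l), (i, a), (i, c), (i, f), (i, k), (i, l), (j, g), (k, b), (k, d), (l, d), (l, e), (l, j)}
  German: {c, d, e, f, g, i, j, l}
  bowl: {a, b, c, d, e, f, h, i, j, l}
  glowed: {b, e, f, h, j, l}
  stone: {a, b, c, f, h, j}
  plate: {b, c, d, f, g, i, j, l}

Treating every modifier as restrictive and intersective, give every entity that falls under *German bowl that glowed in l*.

⟦that glowed⟧ = ⟦glowed⟧ = {b, e, f, h, j, l}
⟦in l⟧ = {x : ⟨x, l⟩ ∈ ⟦in⟧} = {a, d, e, g, h, i}
⟦bowl⟧ = {a, b, c, d, e, f, h, i, j, l}
… ∩ ⟦that glowed⟧ = {a, b, c, d, e, f, h, i, j, l} ∩ {b, e, f, h, j, l} = {b, e, f, h, j, l}
… ∩ ⟦in l⟧ = {b, e, f, h, j, l} ∩ {a, d, e, g, h, i} = {e, h}
… ∩ ⟦German⟧ = {e, h} ∩ {c, d, e, f, g, i, j, l} = {e}
So ⟦German bowl that glowed in l⟧ = {e}.

{e}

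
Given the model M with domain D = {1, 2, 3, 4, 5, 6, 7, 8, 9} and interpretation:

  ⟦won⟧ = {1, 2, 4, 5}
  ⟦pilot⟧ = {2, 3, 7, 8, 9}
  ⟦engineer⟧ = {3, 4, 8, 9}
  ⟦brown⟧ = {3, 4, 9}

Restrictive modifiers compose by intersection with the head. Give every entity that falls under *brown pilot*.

⟦pilot⟧ = {2, 3, 7, 8, 9}
… ∩ ⟦brown⟧ = {2, 3, 7, 8, 9} ∩ {3, 4, 9} = {3, 9}
So ⟦brown pilot⟧ = {3, 9}.

{3, 9}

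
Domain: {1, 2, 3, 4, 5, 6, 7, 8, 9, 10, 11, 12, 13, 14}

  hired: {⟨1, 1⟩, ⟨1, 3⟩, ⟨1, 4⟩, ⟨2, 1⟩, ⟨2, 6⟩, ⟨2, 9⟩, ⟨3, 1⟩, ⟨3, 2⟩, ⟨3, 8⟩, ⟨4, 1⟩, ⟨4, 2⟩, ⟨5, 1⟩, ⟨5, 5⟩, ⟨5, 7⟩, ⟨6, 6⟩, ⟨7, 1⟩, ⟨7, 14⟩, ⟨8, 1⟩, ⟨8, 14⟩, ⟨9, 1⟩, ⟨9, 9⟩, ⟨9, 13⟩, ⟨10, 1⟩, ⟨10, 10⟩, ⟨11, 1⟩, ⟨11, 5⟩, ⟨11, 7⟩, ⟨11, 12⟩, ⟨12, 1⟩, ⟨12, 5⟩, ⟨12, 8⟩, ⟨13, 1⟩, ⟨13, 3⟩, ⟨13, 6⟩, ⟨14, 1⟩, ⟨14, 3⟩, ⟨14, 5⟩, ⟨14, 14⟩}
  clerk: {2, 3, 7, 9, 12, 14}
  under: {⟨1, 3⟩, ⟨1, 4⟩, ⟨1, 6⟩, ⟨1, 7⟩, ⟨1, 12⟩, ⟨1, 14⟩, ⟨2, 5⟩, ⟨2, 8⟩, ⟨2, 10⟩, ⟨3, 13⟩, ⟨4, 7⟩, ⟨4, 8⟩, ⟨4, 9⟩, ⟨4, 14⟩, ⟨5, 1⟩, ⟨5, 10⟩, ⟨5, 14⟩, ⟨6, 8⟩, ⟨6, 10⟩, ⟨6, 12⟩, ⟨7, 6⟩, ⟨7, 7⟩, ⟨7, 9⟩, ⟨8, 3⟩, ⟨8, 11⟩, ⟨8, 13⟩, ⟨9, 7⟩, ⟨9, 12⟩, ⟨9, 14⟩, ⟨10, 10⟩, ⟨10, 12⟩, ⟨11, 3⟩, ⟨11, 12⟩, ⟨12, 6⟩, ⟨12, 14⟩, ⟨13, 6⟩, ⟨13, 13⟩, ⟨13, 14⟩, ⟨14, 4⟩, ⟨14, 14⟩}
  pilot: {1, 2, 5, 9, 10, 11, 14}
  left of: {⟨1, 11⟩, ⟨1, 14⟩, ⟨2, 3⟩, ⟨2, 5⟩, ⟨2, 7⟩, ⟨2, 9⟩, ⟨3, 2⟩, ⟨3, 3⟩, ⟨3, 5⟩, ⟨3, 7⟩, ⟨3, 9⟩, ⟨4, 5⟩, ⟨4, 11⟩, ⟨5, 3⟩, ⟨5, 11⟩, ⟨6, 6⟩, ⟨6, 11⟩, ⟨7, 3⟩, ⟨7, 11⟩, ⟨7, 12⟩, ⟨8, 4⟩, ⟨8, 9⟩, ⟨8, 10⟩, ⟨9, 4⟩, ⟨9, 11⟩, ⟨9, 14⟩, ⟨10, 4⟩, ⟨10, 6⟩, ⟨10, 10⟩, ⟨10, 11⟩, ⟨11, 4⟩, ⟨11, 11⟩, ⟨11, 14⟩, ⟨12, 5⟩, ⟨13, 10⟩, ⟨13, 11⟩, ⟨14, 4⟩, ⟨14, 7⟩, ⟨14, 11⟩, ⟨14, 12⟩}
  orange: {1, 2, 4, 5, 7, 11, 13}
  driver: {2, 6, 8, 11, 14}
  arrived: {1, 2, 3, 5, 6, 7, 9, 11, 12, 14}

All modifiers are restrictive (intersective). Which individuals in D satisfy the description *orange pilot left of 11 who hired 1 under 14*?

⟦left of 11⟧ = {x : ⟨x, 11⟩ ∈ ⟦left of⟧} = {1, 4, 5, 6, 7, 9, 10, 11, 13, 14}
⟦who hired 1⟧ = {x : ⟨x, 1⟩ ∈ ⟦hired⟧} = {1, 2, 3, 4, 5, 7, 8, 9, 10, 11, 12, 13, 14}
⟦under 14⟧ = {x : ⟨x, 14⟩ ∈ ⟦under⟧} = {1, 4, 5, 9, 12, 13, 14}
⟦pilot⟧ = {1, 2, 5, 9, 10, 11, 14}
… ∩ ⟦left of 11⟧ = {1, 2, 5, 9, 10, 11, 14} ∩ {1, 4, 5, 6, 7, 9, 10, 11, 13, 14} = {1, 5, 9, 10, 11, 14}
… ∩ ⟦who hired 1⟧ = {1, 5, 9, 10, 11, 14} ∩ {1, 2, 3, 4, 5, 7, 8, 9, 10, 11, 12, 13, 14} = {1, 5, 9, 10, 11, 14}
… ∩ ⟦under 14⟧ = {1, 5, 9, 10, 11, 14} ∩ {1, 4, 5, 9, 12, 13, 14} = {1, 5, 9, 14}
… ∩ ⟦orange⟧ = {1, 5, 9, 14} ∩ {1, 2, 4, 5, 7, 11, 13} = {1, 5}
So ⟦orange pilot left of 11 who hired 1 under 14⟧ = {1, 5}.

{1, 5}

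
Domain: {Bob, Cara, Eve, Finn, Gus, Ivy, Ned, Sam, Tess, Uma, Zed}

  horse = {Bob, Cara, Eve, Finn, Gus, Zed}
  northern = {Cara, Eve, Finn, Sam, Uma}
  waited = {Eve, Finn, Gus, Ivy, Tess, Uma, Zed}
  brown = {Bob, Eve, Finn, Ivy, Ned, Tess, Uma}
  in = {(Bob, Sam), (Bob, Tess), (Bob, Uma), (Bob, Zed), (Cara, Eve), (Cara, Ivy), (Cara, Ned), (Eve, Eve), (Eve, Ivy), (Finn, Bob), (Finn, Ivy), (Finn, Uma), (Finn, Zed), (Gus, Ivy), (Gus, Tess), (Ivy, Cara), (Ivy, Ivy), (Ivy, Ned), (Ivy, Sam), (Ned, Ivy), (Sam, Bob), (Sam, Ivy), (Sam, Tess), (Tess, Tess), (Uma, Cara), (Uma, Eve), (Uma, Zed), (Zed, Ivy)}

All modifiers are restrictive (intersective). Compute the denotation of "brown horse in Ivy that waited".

⟦in Ivy⟧ = {x : ⟨x, Ivy⟩ ∈ ⟦in⟧} = {Cara, Eve, Finn, Gus, Ivy, Ned, Sam, Zed}
⟦that waited⟧ = ⟦waited⟧ = {Eve, Finn, Gus, Ivy, Tess, Uma, Zed}
⟦horse⟧ = {Bob, Cara, Eve, Finn, Gus, Zed}
… ∩ ⟦in Ivy⟧ = {Bob, Cara, Eve, Finn, Gus, Zed} ∩ {Cara, Eve, Finn, Gus, Ivy, Ned, Sam, Zed} = {Cara, Eve, Finn, Gus, Zed}
… ∩ ⟦that waited⟧ = {Cara, Eve, Finn, Gus, Zed} ∩ {Eve, Finn, Gus, Ivy, Tess, Uma, Zed} = {Eve, Finn, Gus, Zed}
… ∩ ⟦brown⟧ = {Eve, Finn, Gus, Zed} ∩ {Bob, Eve, Finn, Ivy, Ned, Tess, Uma} = {Eve, Finn}
So ⟦brown horse in Ivy that waited⟧ = {Eve, Finn}.

{Eve, Finn}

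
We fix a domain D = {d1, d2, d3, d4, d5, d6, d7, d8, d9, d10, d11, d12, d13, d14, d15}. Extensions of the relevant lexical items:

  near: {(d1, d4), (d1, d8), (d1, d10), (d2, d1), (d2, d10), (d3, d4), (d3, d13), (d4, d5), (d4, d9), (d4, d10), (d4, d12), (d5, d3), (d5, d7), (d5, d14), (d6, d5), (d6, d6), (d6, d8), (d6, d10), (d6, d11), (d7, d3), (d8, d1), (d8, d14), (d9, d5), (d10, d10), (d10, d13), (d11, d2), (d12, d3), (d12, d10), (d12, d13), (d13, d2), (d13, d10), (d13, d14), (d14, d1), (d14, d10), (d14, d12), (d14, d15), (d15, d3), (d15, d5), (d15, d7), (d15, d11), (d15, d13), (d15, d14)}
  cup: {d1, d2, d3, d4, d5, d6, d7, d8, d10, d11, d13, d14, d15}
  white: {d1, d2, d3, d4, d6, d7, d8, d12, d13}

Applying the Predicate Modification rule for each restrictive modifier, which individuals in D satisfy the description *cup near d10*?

⟦near d10⟧ = {x : ⟨x, d10⟩ ∈ ⟦near⟧} = {d1, d2, d4, d6, d10, d12, d13, d14}
⟦cup⟧ = {d1, d2, d3, d4, d5, d6, d7, d8, d10, d11, d13, d14, d15}
… ∩ ⟦near d10⟧ = {d1, d2, d3, d4, d5, d6, d7, d8, d10, d11, d13, d14, d15} ∩ {d1, d2, d4, d6, d10, d12, d13, d14} = {d1, d2, d4, d6, d10, d13, d14}
So ⟦cup near d10⟧ = {d1, d2, d4, d6, d10, d13, d14}.

{d1, d2, d4, d6, d10, d13, d14}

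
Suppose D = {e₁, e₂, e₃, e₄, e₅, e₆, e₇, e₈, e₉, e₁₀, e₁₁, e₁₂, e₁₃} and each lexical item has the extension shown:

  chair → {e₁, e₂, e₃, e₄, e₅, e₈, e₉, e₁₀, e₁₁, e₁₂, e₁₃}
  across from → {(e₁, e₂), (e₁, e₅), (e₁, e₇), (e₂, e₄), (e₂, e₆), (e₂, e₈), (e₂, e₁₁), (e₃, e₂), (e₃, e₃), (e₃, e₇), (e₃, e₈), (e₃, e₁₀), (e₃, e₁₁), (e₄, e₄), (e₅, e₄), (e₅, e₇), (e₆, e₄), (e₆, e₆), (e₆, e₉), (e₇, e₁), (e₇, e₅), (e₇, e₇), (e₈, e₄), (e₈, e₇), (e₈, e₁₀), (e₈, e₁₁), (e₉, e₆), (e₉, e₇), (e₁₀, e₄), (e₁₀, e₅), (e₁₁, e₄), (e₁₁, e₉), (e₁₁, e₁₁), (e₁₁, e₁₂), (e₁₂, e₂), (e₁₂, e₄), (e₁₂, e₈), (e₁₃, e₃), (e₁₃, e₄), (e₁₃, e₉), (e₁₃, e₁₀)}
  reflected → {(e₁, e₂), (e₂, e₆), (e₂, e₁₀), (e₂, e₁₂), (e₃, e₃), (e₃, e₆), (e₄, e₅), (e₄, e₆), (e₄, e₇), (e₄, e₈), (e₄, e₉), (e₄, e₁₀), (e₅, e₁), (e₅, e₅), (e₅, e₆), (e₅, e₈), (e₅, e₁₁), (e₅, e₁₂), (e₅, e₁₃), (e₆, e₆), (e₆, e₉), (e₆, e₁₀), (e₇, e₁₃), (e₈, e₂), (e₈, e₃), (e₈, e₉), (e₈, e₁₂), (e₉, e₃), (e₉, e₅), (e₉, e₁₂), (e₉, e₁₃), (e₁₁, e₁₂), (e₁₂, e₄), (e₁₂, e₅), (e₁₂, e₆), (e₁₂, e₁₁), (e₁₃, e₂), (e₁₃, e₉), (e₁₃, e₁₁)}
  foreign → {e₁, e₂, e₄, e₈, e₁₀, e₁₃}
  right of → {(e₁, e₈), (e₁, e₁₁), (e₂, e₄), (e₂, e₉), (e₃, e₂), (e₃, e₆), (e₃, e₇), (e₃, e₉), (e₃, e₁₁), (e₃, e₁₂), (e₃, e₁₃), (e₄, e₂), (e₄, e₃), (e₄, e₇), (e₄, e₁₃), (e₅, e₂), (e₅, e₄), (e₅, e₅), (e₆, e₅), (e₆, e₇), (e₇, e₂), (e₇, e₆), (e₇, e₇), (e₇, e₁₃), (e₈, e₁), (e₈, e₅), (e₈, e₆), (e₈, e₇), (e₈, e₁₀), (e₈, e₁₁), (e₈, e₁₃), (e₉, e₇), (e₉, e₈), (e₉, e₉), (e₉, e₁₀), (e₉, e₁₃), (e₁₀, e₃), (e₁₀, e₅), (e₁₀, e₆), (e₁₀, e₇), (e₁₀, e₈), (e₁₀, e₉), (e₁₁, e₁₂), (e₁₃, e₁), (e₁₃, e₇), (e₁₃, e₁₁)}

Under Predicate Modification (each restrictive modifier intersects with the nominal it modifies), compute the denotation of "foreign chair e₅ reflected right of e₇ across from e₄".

⟦e₅ reflected⟧ = {x : ⟨e₅, x⟩ ∈ ⟦reflected⟧} = {e₁, e₅, e₆, e₈, e₁₁, e₁₂, e₁₃}
⟦right of e₇⟧ = {x : ⟨x, e₇⟩ ∈ ⟦right of⟧} = {e₃, e₄, e₆, e₇, e₈, e₉, e₁₀, e₁₃}
⟦across from e₄⟧ = {x : ⟨x, e₄⟩ ∈ ⟦across from⟧} = {e₂, e₄, e₅, e₆, e₈, e₁₀, e₁₁, e₁₂, e₁₃}
⟦chair⟧ = {e₁, e₂, e₃, e₄, e₅, e₈, e₉, e₁₀, e₁₁, e₁₂, e₁₃}
… ∩ ⟦e₅ reflected⟧ = {e₁, e₂, e₃, e₄, e₅, e₈, e₉, e₁₀, e₁₁, e₁₂, e₁₃} ∩ {e₁, e₅, e₆, e₈, e₁₁, e₁₂, e₁₃} = {e₁, e₅, e₈, e₁₁, e₁₂, e₁₃}
… ∩ ⟦right of e₇⟧ = {e₁, e₅, e₈, e₁₁, e₁₂, e₁₃} ∩ {e₃, e₄, e₆, e₇, e₈, e₉, e₁₀, e₁₃} = {e₈, e₁₃}
… ∩ ⟦across from e₄⟧ = {e₈, e₁₃} ∩ {e₂, e₄, e₅, e₆, e₈, e₁₀, e₁₁, e₁₂, e₁₃} = {e₈, e₁₃}
… ∩ ⟦foreign⟧ = {e₈, e₁₃} ∩ {e₁, e₂, e₄, e₈, e₁₀, e₁₃} = {e₈, e₁₃}
So ⟦foreign chair e₅ reflected right of e₇ across from e₄⟧ = {e₈, e₁₃}.

{e₈, e₁₃}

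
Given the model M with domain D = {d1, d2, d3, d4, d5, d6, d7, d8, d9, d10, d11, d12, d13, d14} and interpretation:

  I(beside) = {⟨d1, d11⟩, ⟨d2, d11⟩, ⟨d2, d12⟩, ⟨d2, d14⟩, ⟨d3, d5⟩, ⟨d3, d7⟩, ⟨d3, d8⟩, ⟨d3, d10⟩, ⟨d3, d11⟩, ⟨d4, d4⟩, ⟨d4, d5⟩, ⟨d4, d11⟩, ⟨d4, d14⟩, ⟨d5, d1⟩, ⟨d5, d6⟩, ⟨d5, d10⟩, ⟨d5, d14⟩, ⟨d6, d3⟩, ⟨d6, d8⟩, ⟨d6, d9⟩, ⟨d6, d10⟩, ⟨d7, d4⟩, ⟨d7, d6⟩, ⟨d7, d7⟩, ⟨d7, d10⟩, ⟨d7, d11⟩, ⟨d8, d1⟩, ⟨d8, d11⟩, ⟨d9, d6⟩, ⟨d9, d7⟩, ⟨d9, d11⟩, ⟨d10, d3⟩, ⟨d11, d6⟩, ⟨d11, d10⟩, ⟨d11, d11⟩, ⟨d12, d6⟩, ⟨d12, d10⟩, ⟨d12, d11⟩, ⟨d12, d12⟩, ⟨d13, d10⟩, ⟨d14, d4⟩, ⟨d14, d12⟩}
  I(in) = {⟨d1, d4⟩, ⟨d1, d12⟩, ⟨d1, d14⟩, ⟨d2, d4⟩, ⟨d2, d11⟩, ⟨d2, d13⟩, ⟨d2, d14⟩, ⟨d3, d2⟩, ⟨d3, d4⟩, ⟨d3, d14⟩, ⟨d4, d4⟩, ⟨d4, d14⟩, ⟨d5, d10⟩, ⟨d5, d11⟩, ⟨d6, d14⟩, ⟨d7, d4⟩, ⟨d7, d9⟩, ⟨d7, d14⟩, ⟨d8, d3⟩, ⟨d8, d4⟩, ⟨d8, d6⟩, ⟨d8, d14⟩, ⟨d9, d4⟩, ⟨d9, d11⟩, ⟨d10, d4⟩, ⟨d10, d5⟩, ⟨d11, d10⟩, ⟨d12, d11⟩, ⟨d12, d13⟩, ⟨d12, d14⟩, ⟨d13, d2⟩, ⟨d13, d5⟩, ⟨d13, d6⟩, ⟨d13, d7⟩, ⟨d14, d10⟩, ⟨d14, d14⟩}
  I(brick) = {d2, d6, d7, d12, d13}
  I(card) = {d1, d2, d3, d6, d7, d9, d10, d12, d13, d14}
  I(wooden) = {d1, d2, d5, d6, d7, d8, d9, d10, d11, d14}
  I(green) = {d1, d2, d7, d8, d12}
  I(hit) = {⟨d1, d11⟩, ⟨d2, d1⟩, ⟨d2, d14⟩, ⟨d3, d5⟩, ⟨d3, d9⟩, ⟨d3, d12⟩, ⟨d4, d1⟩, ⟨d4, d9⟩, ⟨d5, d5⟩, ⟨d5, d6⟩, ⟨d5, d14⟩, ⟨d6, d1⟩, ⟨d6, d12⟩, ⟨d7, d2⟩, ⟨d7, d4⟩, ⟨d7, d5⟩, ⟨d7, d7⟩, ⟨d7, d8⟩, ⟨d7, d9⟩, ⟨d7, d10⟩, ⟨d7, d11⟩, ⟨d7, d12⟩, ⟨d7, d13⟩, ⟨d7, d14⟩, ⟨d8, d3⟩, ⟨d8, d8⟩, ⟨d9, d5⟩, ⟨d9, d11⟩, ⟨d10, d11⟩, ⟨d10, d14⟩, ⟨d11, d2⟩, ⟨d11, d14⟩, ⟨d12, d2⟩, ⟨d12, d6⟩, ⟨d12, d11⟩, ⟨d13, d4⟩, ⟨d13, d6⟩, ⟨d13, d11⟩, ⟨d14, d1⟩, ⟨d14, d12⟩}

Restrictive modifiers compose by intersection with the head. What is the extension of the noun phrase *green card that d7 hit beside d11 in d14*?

{d2, d7, d12}

⟦that d7 hit⟧ = {x : ⟨d7, x⟩ ∈ ⟦hit⟧} = {d2, d4, d5, d7, d8, d9, d10, d11, d12, d13, d14}
⟦beside d11⟧ = {x : ⟨x, d11⟩ ∈ ⟦beside⟧} = {d1, d2, d3, d4, d7, d8, d9, d11, d12}
⟦in d14⟧ = {x : ⟨x, d14⟩ ∈ ⟦in⟧} = {d1, d2, d3, d4, d6, d7, d8, d12, d14}
⟦card⟧ = {d1, d2, d3, d6, d7, d9, d10, d12, d13, d14}
… ∩ ⟦that d7 hit⟧ = {d1, d2, d3, d6, d7, d9, d10, d12, d13, d14} ∩ {d2, d4, d5, d7, d8, d9, d10, d11, d12, d13, d14} = {d2, d7, d9, d10, d12, d13, d14}
… ∩ ⟦beside d11⟧ = {d2, d7, d9, d10, d12, d13, d14} ∩ {d1, d2, d3, d4, d7, d8, d9, d11, d12} = {d2, d7, d9, d12}
… ∩ ⟦in d14⟧ = {d2, d7, d9, d12} ∩ {d1, d2, d3, d4, d6, d7, d8, d12, d14} = {d2, d7, d12}
… ∩ ⟦green⟧ = {d2, d7, d12} ∩ {d1, d2, d7, d8, d12} = {d2, d7, d12}
So ⟦green card that d7 hit beside d11 in d14⟧ = {d2, d7, d12}.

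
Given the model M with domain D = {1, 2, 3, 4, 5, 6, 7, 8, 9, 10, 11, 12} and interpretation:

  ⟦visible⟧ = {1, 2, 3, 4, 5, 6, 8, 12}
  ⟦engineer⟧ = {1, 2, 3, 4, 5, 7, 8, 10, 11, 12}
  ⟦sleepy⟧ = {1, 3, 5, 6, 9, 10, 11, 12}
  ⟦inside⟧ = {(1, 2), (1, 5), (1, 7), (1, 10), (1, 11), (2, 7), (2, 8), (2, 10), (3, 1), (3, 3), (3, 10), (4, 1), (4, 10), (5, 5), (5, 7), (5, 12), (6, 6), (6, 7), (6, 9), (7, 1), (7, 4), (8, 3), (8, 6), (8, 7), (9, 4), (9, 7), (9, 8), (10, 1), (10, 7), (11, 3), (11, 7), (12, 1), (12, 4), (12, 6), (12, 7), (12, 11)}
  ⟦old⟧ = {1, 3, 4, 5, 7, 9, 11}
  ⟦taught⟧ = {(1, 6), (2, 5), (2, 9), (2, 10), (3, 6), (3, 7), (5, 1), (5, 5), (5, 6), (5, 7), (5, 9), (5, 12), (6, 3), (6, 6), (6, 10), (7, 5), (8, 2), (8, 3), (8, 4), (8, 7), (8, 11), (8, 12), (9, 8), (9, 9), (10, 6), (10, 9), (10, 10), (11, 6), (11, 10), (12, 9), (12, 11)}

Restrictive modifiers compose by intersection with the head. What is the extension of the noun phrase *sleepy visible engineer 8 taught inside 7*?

{12}

⟦8 taught⟧ = {x : ⟨8, x⟩ ∈ ⟦taught⟧} = {2, 3, 4, 7, 11, 12}
⟦inside 7⟧ = {x : ⟨x, 7⟩ ∈ ⟦inside⟧} = {1, 2, 5, 6, 8, 9, 10, 11, 12}
⟦engineer⟧ = {1, 2, 3, 4, 5, 7, 8, 10, 11, 12}
… ∩ ⟦8 taught⟧ = {1, 2, 3, 4, 5, 7, 8, 10, 11, 12} ∩ {2, 3, 4, 7, 11, 12} = {2, 3, 4, 7, 11, 12}
… ∩ ⟦inside 7⟧ = {2, 3, 4, 7, 11, 12} ∩ {1, 2, 5, 6, 8, 9, 10, 11, 12} = {2, 11, 12}
… ∩ ⟦sleepy⟧ = {2, 11, 12} ∩ {1, 3, 5, 6, 9, 10, 11, 12} = {11, 12}
… ∩ ⟦visible⟧ = {11, 12} ∩ {1, 2, 3, 4, 5, 6, 8, 12} = {12}
So ⟦sleepy visible engineer 8 taught inside 7⟧ = {12}.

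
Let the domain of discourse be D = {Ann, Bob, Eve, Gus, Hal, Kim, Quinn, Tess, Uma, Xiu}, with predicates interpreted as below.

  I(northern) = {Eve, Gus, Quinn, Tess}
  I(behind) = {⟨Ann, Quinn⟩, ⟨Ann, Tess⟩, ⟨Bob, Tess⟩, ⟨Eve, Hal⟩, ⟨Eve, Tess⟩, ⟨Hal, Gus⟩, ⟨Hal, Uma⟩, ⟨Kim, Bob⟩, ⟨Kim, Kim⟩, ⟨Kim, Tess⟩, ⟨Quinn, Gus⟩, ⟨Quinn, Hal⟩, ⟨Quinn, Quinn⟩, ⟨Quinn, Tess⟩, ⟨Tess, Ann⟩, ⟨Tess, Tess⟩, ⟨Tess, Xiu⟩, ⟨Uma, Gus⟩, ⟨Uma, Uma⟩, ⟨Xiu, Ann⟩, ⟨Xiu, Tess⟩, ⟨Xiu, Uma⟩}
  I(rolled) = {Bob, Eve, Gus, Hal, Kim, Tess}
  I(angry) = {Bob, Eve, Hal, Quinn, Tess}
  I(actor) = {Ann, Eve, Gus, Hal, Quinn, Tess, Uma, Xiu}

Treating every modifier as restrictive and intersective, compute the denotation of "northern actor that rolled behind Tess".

⟦that rolled⟧ = ⟦rolled⟧ = {Bob, Eve, Gus, Hal, Kim, Tess}
⟦behind Tess⟧ = {x : ⟨x, Tess⟩ ∈ ⟦behind⟧} = {Ann, Bob, Eve, Kim, Quinn, Tess, Xiu}
⟦actor⟧ = {Ann, Eve, Gus, Hal, Quinn, Tess, Uma, Xiu}
… ∩ ⟦that rolled⟧ = {Ann, Eve, Gus, Hal, Quinn, Tess, Uma, Xiu} ∩ {Bob, Eve, Gus, Hal, Kim, Tess} = {Eve, Gus, Hal, Tess}
… ∩ ⟦behind Tess⟧ = {Eve, Gus, Hal, Tess} ∩ {Ann, Bob, Eve, Kim, Quinn, Tess, Xiu} = {Eve, Tess}
… ∩ ⟦northern⟧ = {Eve, Tess} ∩ {Eve, Gus, Quinn, Tess} = {Eve, Tess}
So ⟦northern actor that rolled behind Tess⟧ = {Eve, Tess}.

{Eve, Tess}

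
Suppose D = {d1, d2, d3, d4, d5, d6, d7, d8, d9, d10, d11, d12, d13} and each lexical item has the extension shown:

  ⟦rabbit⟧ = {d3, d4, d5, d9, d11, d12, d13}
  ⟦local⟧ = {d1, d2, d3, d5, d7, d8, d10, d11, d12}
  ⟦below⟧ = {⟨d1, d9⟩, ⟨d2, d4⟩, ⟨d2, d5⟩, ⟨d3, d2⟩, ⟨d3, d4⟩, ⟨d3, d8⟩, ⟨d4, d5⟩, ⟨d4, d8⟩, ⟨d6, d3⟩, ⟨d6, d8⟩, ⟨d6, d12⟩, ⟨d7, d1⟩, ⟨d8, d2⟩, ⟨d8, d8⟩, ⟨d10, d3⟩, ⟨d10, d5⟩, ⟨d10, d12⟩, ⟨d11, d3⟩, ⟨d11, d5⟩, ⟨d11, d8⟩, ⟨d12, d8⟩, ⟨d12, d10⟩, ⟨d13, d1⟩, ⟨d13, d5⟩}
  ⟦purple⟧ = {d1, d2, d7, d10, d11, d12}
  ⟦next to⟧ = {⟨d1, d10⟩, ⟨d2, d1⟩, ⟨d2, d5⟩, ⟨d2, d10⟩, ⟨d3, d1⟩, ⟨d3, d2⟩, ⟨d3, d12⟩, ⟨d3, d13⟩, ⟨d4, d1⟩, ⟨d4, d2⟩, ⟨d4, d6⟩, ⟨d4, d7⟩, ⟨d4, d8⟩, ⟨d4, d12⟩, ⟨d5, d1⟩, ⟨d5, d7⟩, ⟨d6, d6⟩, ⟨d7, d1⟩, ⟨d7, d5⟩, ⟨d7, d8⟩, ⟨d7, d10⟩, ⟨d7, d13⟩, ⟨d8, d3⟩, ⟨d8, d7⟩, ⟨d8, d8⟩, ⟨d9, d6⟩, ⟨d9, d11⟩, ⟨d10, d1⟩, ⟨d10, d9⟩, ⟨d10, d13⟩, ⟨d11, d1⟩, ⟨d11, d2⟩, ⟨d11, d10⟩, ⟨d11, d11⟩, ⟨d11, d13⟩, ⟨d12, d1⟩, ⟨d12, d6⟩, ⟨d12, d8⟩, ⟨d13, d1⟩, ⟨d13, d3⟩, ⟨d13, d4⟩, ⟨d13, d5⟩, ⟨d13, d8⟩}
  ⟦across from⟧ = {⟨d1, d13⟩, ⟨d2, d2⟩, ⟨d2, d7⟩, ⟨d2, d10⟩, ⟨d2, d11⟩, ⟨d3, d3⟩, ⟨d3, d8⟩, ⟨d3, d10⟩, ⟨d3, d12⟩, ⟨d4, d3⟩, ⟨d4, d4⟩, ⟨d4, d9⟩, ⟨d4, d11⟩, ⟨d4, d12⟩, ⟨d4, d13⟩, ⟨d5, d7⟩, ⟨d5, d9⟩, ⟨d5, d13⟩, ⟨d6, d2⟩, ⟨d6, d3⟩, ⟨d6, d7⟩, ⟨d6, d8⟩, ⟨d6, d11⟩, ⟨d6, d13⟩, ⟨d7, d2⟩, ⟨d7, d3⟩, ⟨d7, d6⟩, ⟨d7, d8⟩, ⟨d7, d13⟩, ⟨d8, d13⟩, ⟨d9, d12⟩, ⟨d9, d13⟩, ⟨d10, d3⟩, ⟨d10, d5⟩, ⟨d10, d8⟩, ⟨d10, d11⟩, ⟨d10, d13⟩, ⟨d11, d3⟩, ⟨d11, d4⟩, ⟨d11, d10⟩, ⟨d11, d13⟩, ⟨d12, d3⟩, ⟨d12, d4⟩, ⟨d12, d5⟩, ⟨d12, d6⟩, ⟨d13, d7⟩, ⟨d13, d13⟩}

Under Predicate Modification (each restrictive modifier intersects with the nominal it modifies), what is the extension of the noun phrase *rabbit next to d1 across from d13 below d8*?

⟦next to d1⟧ = {x : ⟨x, d1⟩ ∈ ⟦next to⟧} = {d2, d3, d4, d5, d7, d10, d11, d12, d13}
⟦across from d13⟧ = {x : ⟨x, d13⟩ ∈ ⟦across from⟧} = {d1, d4, d5, d6, d7, d8, d9, d10, d11, d13}
⟦below d8⟧ = {x : ⟨x, d8⟩ ∈ ⟦below⟧} = {d3, d4, d6, d8, d11, d12}
⟦rabbit⟧ = {d3, d4, d5, d9, d11, d12, d13}
… ∩ ⟦next to d1⟧ = {d3, d4, d5, d9, d11, d12, d13} ∩ {d2, d3, d4, d5, d7, d10, d11, d12, d13} = {d3, d4, d5, d11, d12, d13}
… ∩ ⟦across from d13⟧ = {d3, d4, d5, d11, d12, d13} ∩ {d1, d4, d5, d6, d7, d8, d9, d10, d11, d13} = {d4, d5, d11, d13}
… ∩ ⟦below d8⟧ = {d4, d5, d11, d13} ∩ {d3, d4, d6, d8, d11, d12} = {d4, d11}
So ⟦rabbit next to d1 across from d13 below d8⟧ = {d4, d11}.

{d4, d11}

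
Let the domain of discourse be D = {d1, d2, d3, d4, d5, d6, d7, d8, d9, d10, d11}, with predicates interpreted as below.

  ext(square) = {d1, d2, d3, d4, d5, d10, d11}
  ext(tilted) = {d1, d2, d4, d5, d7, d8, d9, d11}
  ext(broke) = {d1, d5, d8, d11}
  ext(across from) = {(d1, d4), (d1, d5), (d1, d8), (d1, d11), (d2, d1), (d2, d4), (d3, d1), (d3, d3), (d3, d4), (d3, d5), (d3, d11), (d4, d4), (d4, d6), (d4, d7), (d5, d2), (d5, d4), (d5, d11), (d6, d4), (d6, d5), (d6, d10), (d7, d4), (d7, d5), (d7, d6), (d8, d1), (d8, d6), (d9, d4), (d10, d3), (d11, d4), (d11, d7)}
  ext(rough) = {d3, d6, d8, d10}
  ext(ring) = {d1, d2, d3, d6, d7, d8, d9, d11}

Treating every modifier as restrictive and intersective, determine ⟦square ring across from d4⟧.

⟦across from d4⟧ = {x : ⟨x, d4⟩ ∈ ⟦across from⟧} = {d1, d2, d3, d4, d5, d6, d7, d9, d11}
⟦ring⟧ = {d1, d2, d3, d6, d7, d8, d9, d11}
… ∩ ⟦across from d4⟧ = {d1, d2, d3, d6, d7, d8, d9, d11} ∩ {d1, d2, d3, d4, d5, d6, d7, d9, d11} = {d1, d2, d3, d6, d7, d9, d11}
… ∩ ⟦square⟧ = {d1, d2, d3, d6, d7, d9, d11} ∩ {d1, d2, d3, d4, d5, d10, d11} = {d1, d2, d3, d11}
So ⟦square ring across from d4⟧ = {d1, d2, d3, d11}.

{d1, d2, d3, d11}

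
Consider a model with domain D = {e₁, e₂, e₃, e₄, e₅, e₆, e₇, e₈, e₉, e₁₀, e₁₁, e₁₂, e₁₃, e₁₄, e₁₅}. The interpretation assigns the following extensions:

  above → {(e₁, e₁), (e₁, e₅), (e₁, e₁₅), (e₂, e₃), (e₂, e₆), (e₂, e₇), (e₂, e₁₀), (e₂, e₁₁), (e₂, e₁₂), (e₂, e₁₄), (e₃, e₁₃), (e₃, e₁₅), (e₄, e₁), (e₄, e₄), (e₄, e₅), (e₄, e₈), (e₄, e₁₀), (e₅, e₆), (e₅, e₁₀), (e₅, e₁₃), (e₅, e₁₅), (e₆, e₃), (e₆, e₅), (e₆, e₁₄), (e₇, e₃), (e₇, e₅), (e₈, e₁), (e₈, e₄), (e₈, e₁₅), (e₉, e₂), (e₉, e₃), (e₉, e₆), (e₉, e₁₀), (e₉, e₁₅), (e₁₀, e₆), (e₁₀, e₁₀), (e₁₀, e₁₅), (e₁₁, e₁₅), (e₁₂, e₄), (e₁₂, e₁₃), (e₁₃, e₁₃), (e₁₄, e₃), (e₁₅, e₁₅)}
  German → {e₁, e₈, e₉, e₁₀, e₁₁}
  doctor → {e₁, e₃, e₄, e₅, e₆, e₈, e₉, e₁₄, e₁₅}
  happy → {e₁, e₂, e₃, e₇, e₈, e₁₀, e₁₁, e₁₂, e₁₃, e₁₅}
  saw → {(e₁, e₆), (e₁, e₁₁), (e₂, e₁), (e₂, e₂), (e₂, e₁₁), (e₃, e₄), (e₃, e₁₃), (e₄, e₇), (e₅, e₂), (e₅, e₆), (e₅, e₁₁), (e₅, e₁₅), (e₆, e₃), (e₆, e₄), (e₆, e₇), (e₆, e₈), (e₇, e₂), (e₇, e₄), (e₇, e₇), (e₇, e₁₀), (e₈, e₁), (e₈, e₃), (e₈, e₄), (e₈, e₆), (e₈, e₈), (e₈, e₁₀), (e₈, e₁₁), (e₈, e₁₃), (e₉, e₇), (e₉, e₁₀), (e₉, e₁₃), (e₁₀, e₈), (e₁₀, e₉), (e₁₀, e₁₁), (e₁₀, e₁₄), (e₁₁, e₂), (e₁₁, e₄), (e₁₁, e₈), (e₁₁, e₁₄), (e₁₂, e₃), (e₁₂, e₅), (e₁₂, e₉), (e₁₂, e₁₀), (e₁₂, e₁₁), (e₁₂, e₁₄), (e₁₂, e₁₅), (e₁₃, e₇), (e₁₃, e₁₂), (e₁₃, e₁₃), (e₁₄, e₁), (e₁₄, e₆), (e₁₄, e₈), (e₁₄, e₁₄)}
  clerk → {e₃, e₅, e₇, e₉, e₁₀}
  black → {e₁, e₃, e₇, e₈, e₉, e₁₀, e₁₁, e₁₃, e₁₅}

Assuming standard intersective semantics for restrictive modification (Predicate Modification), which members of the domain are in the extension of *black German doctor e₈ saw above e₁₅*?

⟦e₈ saw⟧ = {x : ⟨e₈, x⟩ ∈ ⟦saw⟧} = {e₁, e₃, e₄, e₆, e₈, e₁₀, e₁₁, e₁₃}
⟦above e₁₅⟧ = {x : ⟨x, e₁₅⟩ ∈ ⟦above⟧} = {e₁, e₃, e₅, e₈, e₉, e₁₀, e₁₁, e₁₅}
⟦doctor⟧ = {e₁, e₃, e₄, e₅, e₆, e₈, e₉, e₁₄, e₁₅}
… ∩ ⟦e₈ saw⟧ = {e₁, e₃, e₄, e₅, e₆, e₈, e₉, e₁₄, e₁₅} ∩ {e₁, e₃, e₄, e₆, e₈, e₁₀, e₁₁, e₁₃} = {e₁, e₃, e₄, e₆, e₈}
… ∩ ⟦above e₁₅⟧ = {e₁, e₃, e₄, e₆, e₈} ∩ {e₁, e₃, e₅, e₈, e₉, e₁₀, e₁₁, e₁₅} = {e₁, e₃, e₈}
… ∩ ⟦black⟧ = {e₁, e₃, e₈} ∩ {e₁, e₃, e₇, e₈, e₉, e₁₀, e₁₁, e₁₃, e₁₅} = {e₁, e₃, e₈}
… ∩ ⟦German⟧ = {e₁, e₃, e₈} ∩ {e₁, e₈, e₉, e₁₀, e₁₁} = {e₁, e₈}
So ⟦black German doctor e₈ saw above e₁₅⟧ = {e₁, e₈}.

{e₁, e₈}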